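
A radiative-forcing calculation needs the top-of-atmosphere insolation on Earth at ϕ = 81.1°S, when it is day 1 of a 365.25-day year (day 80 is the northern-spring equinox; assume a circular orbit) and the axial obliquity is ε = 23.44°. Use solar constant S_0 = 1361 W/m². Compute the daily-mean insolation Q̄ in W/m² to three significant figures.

Q̄ ≈ 523 W/m²

Solar longitude: L_s = 360° × (1 − 80)/365.25 = -77.864°, i.e. -77.864° + 360° = 282.136°.
sin δ = sin 23.44° × sin 282.136° = -0.38890, so δ = -22.886°.
cos h₀ = −tan(-81.1°) tan(-22.886°) = -2.6957 ≤ −1 ⇒ polar day, h₀ = π.
Bracket: h₀ sin ϕ sin δ + cos ϕ cos δ sin h₀ = 3.1416×-0.98796×-0.38890 + 0.15471×0.92128×0.00000 = 1.207058 + 0.000000 = 1.207058.
Q̄ = (S_0/π) × [bracket] = (1361/π) × 1.207058 = 522.9 W/m².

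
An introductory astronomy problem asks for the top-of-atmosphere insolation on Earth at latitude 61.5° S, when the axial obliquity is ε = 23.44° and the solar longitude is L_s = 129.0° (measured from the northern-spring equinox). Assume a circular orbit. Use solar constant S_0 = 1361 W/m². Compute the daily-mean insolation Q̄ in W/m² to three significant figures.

Q̄ ≈ 48.1 W/m²

Solar declination: sin δ = sin ε · sin L_s = sin 23.44° × sin 129.0° = 0.30914, so δ = +18.007°.
cos h₀ = −tan(-61.5°) tan(+18.007°) = 0.5987, h₀ = 0.9289 rad.
Bracket: h₀ sin ϕ sin δ + cos ϕ cos δ sin h₀ = 0.9289×-0.87882×0.30914 + 0.47716×0.95102×0.80098 = -0.252362 + 0.363476 = 0.111114.
Q̄ = (S_0/π) × [bracket] = (1361/π) × 0.111114 = 48.14 W/m².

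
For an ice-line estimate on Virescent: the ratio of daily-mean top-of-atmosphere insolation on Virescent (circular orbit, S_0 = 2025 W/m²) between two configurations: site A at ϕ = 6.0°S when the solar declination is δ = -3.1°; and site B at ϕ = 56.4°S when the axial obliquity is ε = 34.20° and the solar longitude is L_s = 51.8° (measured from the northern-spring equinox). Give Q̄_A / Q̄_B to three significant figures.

— Configuration A (ϕ=-6.0°):
cos h₀ = −tan(-6.0°) tan(-3.100°) = -0.0057, h₀ = 1.5765 rad.
Bracket: h₀ sin ϕ sin δ + cos ϕ cos δ sin h₀ = 1.5765×-0.10453×-0.05408 + 0.99452×0.99854×0.99998 = 0.008912 + 0.993048 = 1.001960.
Q̄ = (S_0/π) × [bracket] = (2025/π) × 1.001960 = 645.84 W/m².
— Configuration B (ϕ=-56.4°):
Solar declination: sin δ = sin ε · sin L_s = sin 34.20° × sin 51.8° = 0.44172, so δ = +26.213°.
cos h₀ = −tan(-56.4°) tan(+26.213°) = 0.7411, h₀ = 0.7362 rad.
Bracket: h₀ sin ϕ sin δ + cos ϕ cos δ sin h₀ = 0.7362×-0.83292×0.44172 + 0.55339×0.89715×0.67145 = -0.270861 + 0.333357 = 0.062496.
Q̄ = (S_0/π) × [bracket] = (2025/π) × 0.062496 = 40.284 W/m².
Ratio Q̄_A / Q̄_B = 645.84 / 40.284 = 16.03.

Q̄_A / Q̄_B ≈ 16.0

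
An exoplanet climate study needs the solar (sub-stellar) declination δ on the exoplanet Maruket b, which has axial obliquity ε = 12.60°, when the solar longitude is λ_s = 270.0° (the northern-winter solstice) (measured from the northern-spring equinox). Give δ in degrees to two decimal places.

δ = -12.60°

sin δ = sin ε · sin λ_s = sin 12.60° × sin 270.0° = -0.218143.
δ = arcsin(-0.218143) = -12.60°.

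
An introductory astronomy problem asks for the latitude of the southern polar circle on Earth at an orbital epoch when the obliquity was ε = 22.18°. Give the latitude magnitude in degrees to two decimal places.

67.82°

The polar circle is the lowest latitude that experiences at least one full rotation of continuous darkness at the northern-summer solstice; it lies at |ϕ| = 90° − ε = 90° − 22.18° = 67.82°.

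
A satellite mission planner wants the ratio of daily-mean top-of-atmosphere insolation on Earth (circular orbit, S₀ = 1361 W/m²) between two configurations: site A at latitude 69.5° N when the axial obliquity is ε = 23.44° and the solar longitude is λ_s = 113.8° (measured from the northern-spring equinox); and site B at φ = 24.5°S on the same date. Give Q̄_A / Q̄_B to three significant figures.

— Configuration A (φ=+69.5°):
Solar declination: sin δ = sin ε · sin λ_s = sin 23.44° × sin 113.8° = 0.36396, so δ = +21.344°.
cos H₀ = −tan(+69.5°) tan(+21.344°) = -1.0451 ≤ −1 ⇒ polar day, H₀ = π.
Bracket: H₀ sin φ sin δ + cos φ cos δ sin H₀ = 3.1416×0.93667×0.36396 + 0.35021×0.93141×0.00000 = 1.071004 + 0.000000 = 1.071004.
Q̄ = (S₀/π) × [bracket] = (1361/π) × 1.071004 = 463.98 W/m².
— Configuration B (φ=-24.5°):
cos H₀ = −tan(-24.5°) tan(+21.344°) = 0.1781, H₀ = 1.3918 rad.
Bracket: H₀ sin φ sin δ + cos φ cos δ sin H₀ = 1.3918×-0.41469×0.36396 + 0.90996×0.93141×0.98402 = -0.210065 + 0.834002 = 0.623937.
Q̄ = (S₀/π) × [bracket] = (1361/π) × 0.623937 = 270.30 W/m².
Ratio Q̄_A / Q̄_B = 463.98 / 270.30 = 1.717.

Q̄_A / Q̄_B ≈ 1.72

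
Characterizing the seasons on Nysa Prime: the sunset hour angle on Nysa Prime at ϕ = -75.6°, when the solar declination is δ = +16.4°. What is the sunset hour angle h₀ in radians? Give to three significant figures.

h₀ = 0.00 rad

cos h₀ = −tan ϕ · tan δ = 1.1463 ≥ 1, so the host star never rises (polar night) and h₀ = 0.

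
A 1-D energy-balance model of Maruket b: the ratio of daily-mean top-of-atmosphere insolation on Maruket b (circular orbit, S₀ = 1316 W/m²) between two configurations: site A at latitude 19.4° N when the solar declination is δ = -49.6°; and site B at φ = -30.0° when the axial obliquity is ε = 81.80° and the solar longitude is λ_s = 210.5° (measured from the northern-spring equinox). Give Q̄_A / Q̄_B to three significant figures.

— Configuration A (φ=+19.4°):
cos H₀ = −tan(+19.4°) tan(-49.600°) = 0.4138, H₀ = 1.1442 rad.
Bracket: H₀ sin φ sin δ + cos φ cos δ sin H₀ = 1.1442×0.33216×-0.76154 + 0.94322×0.64812×0.91038 = -0.289429 + 0.556533 = 0.267104.
Q̄ = (S₀/π) × [bracket] = (1316/π) × 0.267104 = 111.89 W/m².
— Configuration B (φ=-30.0°):
Solar declination: sin δ = sin ε · sin λ_s = sin 81.80° × sin 210.5° = -0.50235, so δ = -30.156°.
cos H₀ = −tan(-30.0°) tan(-30.156°) = -0.3354, H₀ = 1.9129 rad.
Bracket: H₀ sin φ sin δ + cos φ cos δ sin H₀ = 1.9129×-0.50000×-0.50235 + 0.86603×0.86466×0.94207 = 0.480473 + 0.705442 = 1.185915.
Q̄ = (S₀/π) × [bracket] = (1316/π) × 1.185915 = 496.77 W/m².
Ratio Q̄_A / Q̄_B = 111.89 / 496.77 = 0.2252.

Q̄_A / Q̄_B ≈ 0.225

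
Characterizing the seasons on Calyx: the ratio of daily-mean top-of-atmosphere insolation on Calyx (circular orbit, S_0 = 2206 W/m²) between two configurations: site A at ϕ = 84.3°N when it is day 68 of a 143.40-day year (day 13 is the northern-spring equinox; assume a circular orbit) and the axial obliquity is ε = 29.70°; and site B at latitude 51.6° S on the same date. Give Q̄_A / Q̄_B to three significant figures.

— Configuration A (ϕ=+84.3°):
Solar longitude: L_s = 360° × (68 − 13)/143.40 = 138.075°.
sin δ = sin 29.70° × sin 138.075° = 0.33104, so δ = +19.332°.
cos h₀ = −tan(+84.3°) tan(+19.332°) = -3.5148 ≤ −1 ⇒ polar day, h₀ = π.
Bracket: h₀ sin ϕ sin δ + cos ϕ cos δ sin h₀ = 3.1416×0.99506×0.33104 + 0.09932×0.94362×0.00000 = 1.034858 + 0.000000 = 1.034858.
Q̄ = (S_0/π) × [bracket] = (2206/π) × 1.034858 = 726.67 W/m².
— Configuration B (ϕ=-51.6°):
cos h₀ = −tan(-51.6°) tan(+19.332°) = 0.4426, h₀ = 1.1123 rad.
Bracket: h₀ sin ϕ sin δ + cos ϕ cos δ sin h₀ = 1.1123×-0.78369×0.33104 + 0.62115×0.94362×0.89671 = -0.288567 + 0.525588 = 0.237021.
Q̄ = (S_0/π) × [bracket] = (2206/π) × 0.237021 = 166.43 W/m².
Ratio Q̄_A / Q̄_B = 726.67 / 166.43 = 4.366.

Q̄_A / Q̄_B ≈ 4.37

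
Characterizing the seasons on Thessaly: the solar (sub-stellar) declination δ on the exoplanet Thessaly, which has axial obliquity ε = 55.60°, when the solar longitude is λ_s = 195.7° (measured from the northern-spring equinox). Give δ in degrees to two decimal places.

sin δ = sin ε · sin λ_s = sin 55.60° × sin 195.7° = -0.223276.
δ = arcsin(-0.223276) = -12.90°.

δ = -12.90°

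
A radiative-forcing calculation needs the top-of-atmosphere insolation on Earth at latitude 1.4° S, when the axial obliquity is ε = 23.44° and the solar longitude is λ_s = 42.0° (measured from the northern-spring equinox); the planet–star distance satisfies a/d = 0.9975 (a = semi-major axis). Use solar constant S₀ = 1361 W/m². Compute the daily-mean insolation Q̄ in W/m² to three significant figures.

Q̄ ≈ 411 W/m²

Solar declination: sin δ = sin ε · sin λ_s = sin 23.44° × sin 42.0° = 0.26617, so δ = +15.437°.
cos H₀ = −tan(-1.4°) tan(+15.437°) = 0.0067, H₀ = 1.5640 rad.
Bracket: H₀ sin φ sin δ + cos φ cos δ sin H₀ = 1.5640×-0.02443×0.26617 + 0.99970×0.96393×0.99998 = -0.010170 + 0.963622 = 0.953452.
Inverse-square distance factor (a/d)² = 0.9975² = 0.995006.
Q̄ = (S₀/π) × 0.995006 × [bracket] = (1361/π) × 0.995006 × 0.953452 = 411.0 W/m².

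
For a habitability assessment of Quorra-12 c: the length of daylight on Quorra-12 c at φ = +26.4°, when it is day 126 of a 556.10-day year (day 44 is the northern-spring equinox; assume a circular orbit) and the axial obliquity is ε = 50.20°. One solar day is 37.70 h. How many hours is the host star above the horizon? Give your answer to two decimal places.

Solar longitude: λ_s = 360° × (126 − 44)/556.10 = 53.084°.
sin δ = sin 50.20° × sin 53.084° = 0.61426, so δ = +37.898°.
cos H₀ = −tan φ · tan δ = −tan(+26.4°) × tan(+37.898°) = -0.3864, so H₀ = 1.9675 rad = 112.73°.
Daylight = 2H₀/(2π) × 37.70 h = (1.9675/π) × 37.70 = 23.61 h.

23.61 h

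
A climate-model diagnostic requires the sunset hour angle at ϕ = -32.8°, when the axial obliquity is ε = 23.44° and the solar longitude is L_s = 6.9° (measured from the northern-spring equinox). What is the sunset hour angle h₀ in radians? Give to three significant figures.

Solar declination: sin δ = sin ε · sin L_s = sin 23.44° × sin 6.9° = 0.04779, so δ = +2.739°.
cos h₀ = −tan ϕ · tan δ = −tan(-32.8°) × tan(+2.739°) = 0.0308, so h₀ = 1.5400 rad = 88.23°.

h₀ = 1.54 rad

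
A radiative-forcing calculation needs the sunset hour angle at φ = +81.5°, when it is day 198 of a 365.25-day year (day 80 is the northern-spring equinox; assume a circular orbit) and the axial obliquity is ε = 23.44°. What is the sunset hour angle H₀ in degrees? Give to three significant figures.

H₀ = 180°

Solar longitude: λ_s = 360° × (198 − 80)/365.25 = 116.304°.
sin δ = sin 23.44° × sin 116.304° = 0.35660, so δ = +20.892°.
Sunrise equation: cos H₀ = −tan φ · tan δ = -2.5540 ≤ −1, so the Sun never sets (polar day) and H₀ = π.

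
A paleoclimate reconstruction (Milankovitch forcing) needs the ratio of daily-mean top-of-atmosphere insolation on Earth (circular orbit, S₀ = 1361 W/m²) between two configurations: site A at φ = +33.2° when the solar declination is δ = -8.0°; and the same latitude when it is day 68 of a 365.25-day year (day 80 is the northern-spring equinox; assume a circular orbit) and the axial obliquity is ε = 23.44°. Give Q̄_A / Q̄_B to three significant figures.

Q̄_A / Q̄_B ≈ 0.931

— Configuration A (φ=+33.2°):
cos H₀ = −tan(+33.2°) tan(-8.000°) = 0.0920, H₀ = 1.4787 rad.
Bracket: H₀ sin φ sin δ + cos φ cos δ sin H₀ = 1.4787×0.54756×-0.13917 + 0.83676×0.99027×0.99576 = -0.112683 + 0.825105 = 0.712422.
Q̄ = (S₀/π) × [bracket] = (1361/π) × 0.712422 = 308.64 W/m².
— Configuration B (φ=+33.2°):
Solar longitude: λ_s = 360° × (68 − 80)/365.25 = -11.828°, i.e. -11.828° + 360° = 348.172°.
sin δ = sin 23.44° × sin 348.172° = -0.08153, so δ = -4.677°.
cos H₀ = −tan(+33.2°) tan(-4.677°) = 0.0535, H₀ = 1.5172 rad.
Bracket: H₀ sin φ sin δ + cos φ cos δ sin H₀ = 1.5172×0.54756×-0.08153 + 0.83676×0.99667×0.99857 = -0.067732 + 0.832781 = 0.765049.
Q̄ = (S₀/π) × [bracket] = (1361/π) × 0.765049 = 331.43 W/m².
Ratio Q̄_A / Q̄_B = 308.64 / 331.43 = 0.9312.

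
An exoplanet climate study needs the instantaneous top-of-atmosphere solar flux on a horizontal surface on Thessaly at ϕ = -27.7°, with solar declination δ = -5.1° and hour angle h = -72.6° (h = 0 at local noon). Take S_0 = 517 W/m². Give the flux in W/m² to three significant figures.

158 W/m²

cos θ_z = sin ϕ sin δ + cos ϕ cos δ cos h = 0.041322 + 0.263721 = 0.305043.
Flux = S_0 · cos θ_z = 517 × 0.305043 = 157.7 W/m².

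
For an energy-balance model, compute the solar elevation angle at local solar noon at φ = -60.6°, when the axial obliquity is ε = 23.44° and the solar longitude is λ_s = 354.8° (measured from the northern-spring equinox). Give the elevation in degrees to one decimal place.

Solar declination: sin δ = sin ε · sin λ_s = sin 23.44° × sin 354.8° = -0.03605, so δ = -2.066°.
At local noon the hour angle is zero, so the zenith angle equals |φ − δ| = |-60.6° − (-2.066°)| = 58.534°.
Elevation = 90° − 58.534° = 31.5°.

31.5°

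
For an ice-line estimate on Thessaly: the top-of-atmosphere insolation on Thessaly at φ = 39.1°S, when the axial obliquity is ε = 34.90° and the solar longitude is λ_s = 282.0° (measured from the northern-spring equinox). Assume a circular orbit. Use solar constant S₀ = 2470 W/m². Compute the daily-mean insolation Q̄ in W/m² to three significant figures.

Q̄ ≈ 1.02e+03 W/m²

Solar declination: sin δ = sin ε · sin λ_s = sin 34.90° × sin 282.0° = -0.55964, so δ = -34.031°.
cos H₀ = −tan(-39.1°) tan(-34.031°) = -0.5488, H₀ = 2.1517 rad.
Bracket: H₀ sin φ sin δ + cos φ cos δ sin H₀ = 2.1517×-0.63068×-0.55964 + 0.77605×0.82873×0.83595 = 0.759451 + 0.537629 = 1.297080.
Q̄ = (S₀/π) × [bracket] = (2470/π) × 1.297080 = 1020 W/m².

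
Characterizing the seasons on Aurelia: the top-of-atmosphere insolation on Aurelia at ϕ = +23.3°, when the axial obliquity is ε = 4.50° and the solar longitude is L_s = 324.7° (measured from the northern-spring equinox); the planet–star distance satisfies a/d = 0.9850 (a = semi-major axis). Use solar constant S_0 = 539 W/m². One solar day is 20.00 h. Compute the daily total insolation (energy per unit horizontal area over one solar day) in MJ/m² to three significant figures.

Solar declination: sin δ = sin ε · sin L_s = sin 4.50° × sin 324.7° = -0.04534, so δ = -2.599°.
cos h₀ = −tan(+23.3°) tan(-2.599°) = 0.0195, h₀ = 1.5512 rad.
Bracket: h₀ sin ϕ sin δ + cos ϕ cos δ sin h₀ = 1.5512×0.39555×-0.04534 + 0.91845×0.99897×0.99981 = -0.027820 + 0.917330 = 0.889510.
Inverse-square distance factor (a/d)² = 0.9850² = 0.970225.
Q̄ = (S_0/π) × 0.970225 × [bracket] = (539/π) × 0.970225 × 0.889510 = 148.07 W/m².
Daily total = Q̄ × 20.00 h × 3600 s/h = 148.07 × 20.00 × 3600 / 10⁶ = 10.66 MJ/m².

10.7 MJ/m²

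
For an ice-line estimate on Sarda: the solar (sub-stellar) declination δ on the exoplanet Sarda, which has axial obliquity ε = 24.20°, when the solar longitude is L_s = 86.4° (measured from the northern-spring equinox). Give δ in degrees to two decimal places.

sin δ = sin ε · sin L_s = sin 24.20° × sin 86.4° = 0.409114.
δ = arcsin(0.409114) = +24.15°.

δ = +24.15°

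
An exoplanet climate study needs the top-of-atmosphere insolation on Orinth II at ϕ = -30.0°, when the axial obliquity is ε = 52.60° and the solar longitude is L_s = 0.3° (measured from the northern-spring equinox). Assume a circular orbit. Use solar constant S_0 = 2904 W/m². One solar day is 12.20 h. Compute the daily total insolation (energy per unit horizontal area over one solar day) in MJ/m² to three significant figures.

35.0 MJ/m²

Solar declination: sin δ = sin ε · sin L_s = sin 52.60° × sin 0.3° = 0.00416, so δ = +0.238°.
cos h₀ = −tan(-30.0°) tan(+0.238°) = 0.0024, h₀ = 1.5684 rad.
Bracket: h₀ sin ϕ sin δ + cos ϕ cos δ sin h₀ = 1.5684×-0.50000×0.00416 + 0.86603×0.99999×1.00000 = -0.003262 + 0.866021 = 0.862759.
Q̄ = (S_0/π) × [bracket] = (2904/π) × 0.862759 = 797.51 W/m².
Daily total = Q̄ × 12.20 h × 3600 s/h = 797.51 × 12.20 × 3600 / 10⁶ = 35.03 MJ/m².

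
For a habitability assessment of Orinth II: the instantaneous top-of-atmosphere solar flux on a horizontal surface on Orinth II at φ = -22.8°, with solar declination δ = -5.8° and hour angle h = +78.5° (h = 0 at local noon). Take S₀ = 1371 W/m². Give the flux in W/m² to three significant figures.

cos θ_z = sin φ sin δ + cos φ cos δ cos h = 0.039161 + 0.182849 = 0.222010.
Flux = S₀ · cos θ_z = 1371 × 0.222010 = 304.4 W/m².

304 W/m²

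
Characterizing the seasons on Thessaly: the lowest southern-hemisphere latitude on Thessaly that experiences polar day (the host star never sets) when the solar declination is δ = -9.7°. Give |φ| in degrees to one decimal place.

Polar day requires cos H₀ = −tan φ tan δ ≤ −1, i.e. tan φ tan δ ≥ 1.
The boundary is |tan φ| · |tan δ| = 1, so |φ| = 90° − |δ| = 90° − 9.7° = 80.3° in the southern hemisphere.

|φ| = 80.3°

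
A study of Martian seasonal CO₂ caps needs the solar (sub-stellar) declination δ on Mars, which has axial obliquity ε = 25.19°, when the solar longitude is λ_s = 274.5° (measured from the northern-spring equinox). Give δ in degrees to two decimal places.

sin δ = sin ε · sin λ_s = sin 25.19° × sin 274.5° = -0.424309.
δ = arcsin(-0.424309) = -25.11°.

δ = -25.11°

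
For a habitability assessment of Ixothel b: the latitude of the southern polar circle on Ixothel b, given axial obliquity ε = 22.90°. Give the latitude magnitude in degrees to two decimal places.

The polar circle is the lowest latitude that experiences at least one full rotation of continuous darkness at the northern-summer solstice; it lies at |φ| = 90° − ε = 90° − 22.90° = 67.10°.

67.10°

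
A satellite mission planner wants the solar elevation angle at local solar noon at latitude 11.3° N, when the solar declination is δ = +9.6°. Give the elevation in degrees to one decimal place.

At local noon the hour angle is zero, so the zenith angle equals |φ − δ| = |+11.3° − (+9.600°)| = 1.700°.
Elevation = 90° − 1.700° = 88.3°.

88.3°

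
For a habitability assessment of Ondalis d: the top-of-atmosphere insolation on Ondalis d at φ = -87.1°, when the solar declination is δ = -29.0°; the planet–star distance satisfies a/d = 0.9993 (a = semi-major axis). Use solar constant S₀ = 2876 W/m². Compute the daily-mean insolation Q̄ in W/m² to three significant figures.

cos H₀ = −tan(-87.1°) tan(-29.000°) = -10.9422 ≤ −1 ⇒ polar day, H₀ = π.
Bracket: H₀ sin φ sin δ + cos φ cos δ sin H₀ = 3.1416×-0.99872×-0.48481 + 0.05059×0.87462×0.00000 = 1.521130 + 0.000000 = 1.521130.
Inverse-square distance factor (a/d)² = 0.9993² = 0.998600.
Q̄ = (S₀/π) × 0.998600 × [bracket] = (2876/π) × 0.998600 × 1.521130 = 1391 W/m².

Q̄ ≈ 1.39e+03 W/m²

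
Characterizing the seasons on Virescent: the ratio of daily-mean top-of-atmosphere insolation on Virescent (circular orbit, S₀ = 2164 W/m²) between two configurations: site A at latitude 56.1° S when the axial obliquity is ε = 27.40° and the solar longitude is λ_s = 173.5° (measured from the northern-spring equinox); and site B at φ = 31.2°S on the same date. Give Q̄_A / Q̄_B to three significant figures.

— Configuration A (φ=-56.1°):
Solar declination: sin δ = sin ε · sin λ_s = sin 27.40° × sin 173.5° = 0.05210, so δ = +2.986°.
cos H₀ = −tan(-56.1°) tan(+2.986°) = 0.0776, H₀ = 1.4931 rad.
Bracket: H₀ sin φ sin δ + cos φ cos δ sin H₀ = 1.4931×-0.83001×0.05210 + 0.55775×0.99864×0.99698 = -0.064567 + 0.555309 = 0.490742.
Q̄ = (S₀/π) × [bracket] = (2164/π) × 0.490742 = 338.03 W/m².
— Configuration B (φ=-31.2°):
cos H₀ = −tan(-31.2°) tan(+2.986°) = 0.0316, H₀ = 1.5392 rad.
Bracket: H₀ sin φ sin δ + cos φ cos δ sin H₀ = 1.5392×-0.51803×0.05210 + 0.85536×0.99864×0.99950 = -0.041542 + 0.853770 = 0.812228.
Q̄ = (S₀/π) × [bracket] = (2164/π) × 0.812228 = 559.48 W/m².
Ratio Q̄_A / Q̄_B = 338.03 / 559.48 = 0.6042.

Q̄_A / Q̄_B ≈ 0.604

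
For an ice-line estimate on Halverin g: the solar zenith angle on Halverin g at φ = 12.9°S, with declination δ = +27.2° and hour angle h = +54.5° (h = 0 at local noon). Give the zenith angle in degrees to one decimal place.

cos θ_z = sin φ sin δ + cos φ cos δ cos h = -0.102047 + 0.503451 = 0.401404.
θ_z = arccos(0.401404) = 66.3°.

θ_z = 66.3°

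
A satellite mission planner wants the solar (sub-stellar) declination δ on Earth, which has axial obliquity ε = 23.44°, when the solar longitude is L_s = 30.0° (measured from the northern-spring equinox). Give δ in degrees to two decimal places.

δ = +11.47°

sin δ = sin ε · sin L_s = sin 23.44° × sin 30.0° = 0.198894.
δ = arcsin(0.198894) = +11.47°.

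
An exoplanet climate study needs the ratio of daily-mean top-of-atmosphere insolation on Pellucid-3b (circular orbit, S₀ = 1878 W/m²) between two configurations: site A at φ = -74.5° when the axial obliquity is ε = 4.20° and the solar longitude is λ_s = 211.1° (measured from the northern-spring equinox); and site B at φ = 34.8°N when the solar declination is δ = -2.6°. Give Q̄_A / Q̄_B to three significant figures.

— Configuration A (φ=-74.5°):
Solar declination: sin δ = sin ε · sin λ_s = sin 4.20° × sin 211.1° = -0.03783, so δ = -2.168°.
cos H₀ = −tan(-74.5°) tan(-2.168°) = -0.1365, H₀ = 1.7077 rad.
Bracket: H₀ sin φ sin δ + cos φ cos δ sin H₀ = 1.7077×-0.96363×-0.03783 + 0.26724×0.99928×0.99064 = 0.062253 + 0.264548 = 0.326801.
Q̄ = (S₀/π) × [bracket] = (1878/π) × 0.326801 = 195.36 W/m².
— Configuration B (φ=+34.8°):
cos H₀ = −tan(+34.8°) tan(-2.600°) = 0.0316, H₀ = 1.5392 rad.
Bracket: H₀ sin φ sin δ + cos φ cos δ sin H₀ = 1.5392×0.57071×-0.04536 + 0.82115×0.99897×0.99950 = -0.039846 + 0.819894 = 0.780048.
Q̄ = (S₀/π) × [bracket] = (1878/π) × 0.780048 = 466.30 W/m².
Ratio Q̄_A / Q̄_B = 195.36 / 466.30 = 0.4190.

Q̄_A / Q̄_B ≈ 0.419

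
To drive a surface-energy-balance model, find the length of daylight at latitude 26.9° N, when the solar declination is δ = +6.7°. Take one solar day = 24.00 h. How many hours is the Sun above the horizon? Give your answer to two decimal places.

12.46 h

cos H₀ = −tan φ · tan δ = −tan(+26.9°) × tan(+6.700°) = -0.0596, so H₀ = 1.6304 rad = 93.42°.
Daylight = 2H₀/(2π) × 24.00 h = (1.6304/π) × 24.00 = 12.46 h.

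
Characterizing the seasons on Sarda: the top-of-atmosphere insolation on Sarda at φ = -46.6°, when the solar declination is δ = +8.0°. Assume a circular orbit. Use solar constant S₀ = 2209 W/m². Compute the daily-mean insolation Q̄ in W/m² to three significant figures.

Q̄ ≈ 372 W/m²

cos H₀ = −tan(-46.6°) tan(+8.000°) = 0.1486, H₀ = 1.4216 rad.
Bracket: H₀ sin φ sin δ + cos φ cos δ sin H₀ = 1.4216×-0.72657×0.13917 + 0.68709×0.99027×0.98889 = -0.143748 + 0.672845 = 0.529097.
Q̄ = (S₀/π) × [bracket] = (2209/π) × 0.529097 = 372.0 W/m².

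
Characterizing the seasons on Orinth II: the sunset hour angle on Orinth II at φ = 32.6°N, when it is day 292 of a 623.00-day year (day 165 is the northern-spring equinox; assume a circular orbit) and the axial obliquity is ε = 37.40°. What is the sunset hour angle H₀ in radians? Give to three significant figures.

Solar longitude: λ_s = 360° × (292 − 165)/623.00 = 73.387°.
sin δ = sin 37.40° × sin 73.387° = 0.58202, so δ = +35.593°.
cos H₀ = −tan φ · tan δ = −tan(+32.6°) × tan(+35.593°) = -0.4577, so H₀ = 2.0462 rad = 117.24°.

H₀ = 2.05 rad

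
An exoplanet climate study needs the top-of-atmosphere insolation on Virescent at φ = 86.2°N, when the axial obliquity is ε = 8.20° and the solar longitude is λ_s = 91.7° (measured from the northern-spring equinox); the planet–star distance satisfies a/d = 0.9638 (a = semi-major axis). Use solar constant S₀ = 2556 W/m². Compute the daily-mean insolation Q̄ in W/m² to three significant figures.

Q̄ ≈ 338 W/m²

Solar declination: sin δ = sin ε · sin λ_s = sin 8.20° × sin 91.7° = 0.14257, so δ = +8.196°.
cos H₀ = −tan(+86.2°) tan(+8.196°) = -2.1686 ≤ −1 ⇒ polar day, H₀ = π.
Bracket: H₀ sin φ sin δ + cos φ cos δ sin H₀ = 3.1416×0.99780×0.14257 + 0.06627×0.98979×0.00000 = 0.446913 + 0.000000 = 0.446913.
Inverse-square distance factor (a/d)² = 0.9638² = 0.928910.
Q̄ = (S₀/π) × 0.928910 × [bracket] = (2556/π) × 0.928910 × 0.446913 = 337.8 W/m².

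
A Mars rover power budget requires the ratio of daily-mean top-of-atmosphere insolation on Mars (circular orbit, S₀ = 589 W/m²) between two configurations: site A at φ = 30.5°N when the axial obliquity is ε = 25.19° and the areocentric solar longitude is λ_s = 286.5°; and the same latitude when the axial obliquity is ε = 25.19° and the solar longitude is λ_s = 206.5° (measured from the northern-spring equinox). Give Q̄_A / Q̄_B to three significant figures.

Q̄_A / Q̄_B ≈ 0.698

— Configuration A (φ=+30.5°):
sin δ = sin 25.19° × sin 286.5° = -0.40809, so δ = -24.085°.
cos H₀ = −tan(+30.5°) tan(-24.085°) = 0.2633, H₀ = 1.3043 rad.
Bracket: H₀ sin φ sin δ + cos φ cos δ sin H₀ = 1.3043×0.50754×-0.40809 + 0.86163×0.91294×0.96471 = -0.270149 + 0.758857 = 0.488708.
Q̄ = (S₀/π) × [bracket] = (589/π) × 0.488708 = 91.625 W/m².
— Configuration B (φ=+30.5°):
Solar declination: sin δ = sin ε · sin λ_s = sin 25.19° × sin 206.5° = -0.18991, so δ = -10.948°.
cos H₀ = −tan(+30.5°) tan(-10.948°) = 0.1139, H₀ = 1.4566 rad.
Bracket: H₀ sin φ sin δ + cos φ cos δ sin H₀ = 1.4566×0.50754×-0.18991 + 0.86163×0.98180×0.99349 = -0.140397 + 0.840441 = 0.700044.
Q̄ = (S₀/π) × [bracket] = (589/π) × 0.700044 = 131.25 W/m².
Ratio Q̄_A / Q̄_B = 91.625 / 131.25 = 0.6981.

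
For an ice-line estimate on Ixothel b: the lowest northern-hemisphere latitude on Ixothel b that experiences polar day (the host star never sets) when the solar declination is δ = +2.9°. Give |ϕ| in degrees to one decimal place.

|ϕ| = 87.1°

Polar day requires cos h₀ = −tan ϕ tan δ ≤ −1, i.e. tan ϕ tan δ ≥ 1.
The boundary is |tan ϕ| · |tan δ| = 1, so |ϕ| = 90° − |δ| = 90° − 2.9° = 87.1° in the northern hemisphere.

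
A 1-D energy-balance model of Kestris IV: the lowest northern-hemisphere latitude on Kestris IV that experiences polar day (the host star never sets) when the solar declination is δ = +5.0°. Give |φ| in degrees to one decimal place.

|φ| = 85.0°

Polar day requires cos H₀ = −tan φ tan δ ≤ −1, i.e. tan φ tan δ ≥ 1.
The boundary is |tan φ| · |tan δ| = 1, so |φ| = 90° − |δ| = 90° − 5.0° = 85.0° in the northern hemisphere.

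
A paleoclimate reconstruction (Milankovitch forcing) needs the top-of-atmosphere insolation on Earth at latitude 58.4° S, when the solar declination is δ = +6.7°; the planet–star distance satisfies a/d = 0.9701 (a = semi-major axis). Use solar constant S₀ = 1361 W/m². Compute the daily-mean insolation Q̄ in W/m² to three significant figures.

Q̄ ≈ 152 W/m²

cos H₀ = −tan(-58.4°) tan(+6.700°) = 0.1909, H₀ = 1.3787 rad.
Bracket: H₀ sin φ sin δ + cos φ cos δ sin H₀ = 1.3787×-0.85173×0.11667 + 0.52399×0.99317×0.98160 = -0.137003 + 0.510836 = 0.373833.
Inverse-square distance factor (a/d)² = 0.9701² = 0.941094.
Q̄ = (S₀/π) × 0.941094 × [bracket] = (1361/π) × 0.941094 × 0.373833 = 152.4 W/m².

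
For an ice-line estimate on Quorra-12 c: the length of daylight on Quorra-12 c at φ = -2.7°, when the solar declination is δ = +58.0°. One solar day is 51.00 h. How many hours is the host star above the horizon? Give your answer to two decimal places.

cos H₀ = −tan φ · tan δ = −tan(-2.7°) × tan(+58.000°) = 0.0755, so H₀ = 1.4953 rad = 85.67°.
Daylight = 2H₀/(2π) × 51.00 h = (1.4953/π) × 51.00 = 24.27 h.

24.27 h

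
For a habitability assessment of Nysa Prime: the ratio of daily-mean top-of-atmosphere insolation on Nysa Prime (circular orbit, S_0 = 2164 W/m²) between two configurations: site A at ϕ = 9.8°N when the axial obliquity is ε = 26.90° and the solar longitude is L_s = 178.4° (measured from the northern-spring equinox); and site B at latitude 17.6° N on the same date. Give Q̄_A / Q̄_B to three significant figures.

— Configuration A (ϕ=+9.8°):
Solar declination: sin δ = sin ε · sin L_s = sin 26.90° × sin 178.4° = 0.01263, so δ = +0.724°.
cos h₀ = −tan(+9.8°) tan(+0.724°) = -0.0022, h₀ = 1.5730 rad.
Bracket: h₀ sin ϕ sin δ + cos ϕ cos δ sin h₀ = 1.5730×0.17021×0.01263 + 0.98541×0.99992×1.00000 = 0.003382 + 0.985331 = 0.988713.
Q̄ = (S_0/π) × [bracket] = (2164/π) × 0.988713 = 681.05 W/m².
— Configuration B (ϕ=+17.6°):
cos h₀ = −tan(+17.6°) tan(+0.724°) = -0.0040, h₀ = 1.5748 rad.
Bracket: h₀ sin ϕ sin δ + cos ϕ cos δ sin h₀ = 1.5748×0.30237×0.01263 + 0.95319×0.99992×0.99999 = 0.006014 + 0.953104 = 0.959118.
Q̄ = (S_0/π) × [bracket] = (2164/π) × 0.959118 = 660.66 W/m².
Ratio Q̄_A / Q̄_B = 681.05 / 660.66 = 1.031.

Q̄_A / Q̄_B ≈ 1.03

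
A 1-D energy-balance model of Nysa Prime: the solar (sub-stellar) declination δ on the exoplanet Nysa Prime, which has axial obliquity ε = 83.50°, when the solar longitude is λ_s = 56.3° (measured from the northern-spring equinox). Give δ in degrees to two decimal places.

sin δ = sin ε · sin λ_s = sin 83.50° × sin 56.3° = 0.826606.
δ = arcsin(0.826606) = +55.75°.

δ = +55.75°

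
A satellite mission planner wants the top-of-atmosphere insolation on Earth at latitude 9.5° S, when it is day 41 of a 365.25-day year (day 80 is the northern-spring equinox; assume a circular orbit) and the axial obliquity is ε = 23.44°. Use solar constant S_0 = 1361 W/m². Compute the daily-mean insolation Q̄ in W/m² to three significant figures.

Q̄ ≈ 442 W/m²

Solar longitude: L_s = 360° × (41 − 80)/365.25 = -38.439°, i.e. -38.439° + 360° = 321.561°.
sin δ = sin 23.44° × sin 321.561° = -0.24730, so δ = -14.318°.
cos h₀ = −tan(-9.5°) tan(-14.318°) = -0.0427, h₀ = 1.6135 rad.
Bracket: h₀ sin ϕ sin δ + cos ϕ cos δ sin h₀ = 1.6135×-0.16505×-0.24730 + 0.98629×0.96894×0.99909 = 0.065858 + 0.954786 = 1.020644.
Q̄ = (S_0/π) × [bracket] = (1361/π) × 1.020644 = 442.2 W/m².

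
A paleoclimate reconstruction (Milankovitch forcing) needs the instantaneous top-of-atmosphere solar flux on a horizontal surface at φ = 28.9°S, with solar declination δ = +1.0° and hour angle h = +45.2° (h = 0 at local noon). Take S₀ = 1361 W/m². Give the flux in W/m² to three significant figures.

828 W/m²

cos θ_z = sin φ sin δ + cos φ cos δ cos h = -0.008434 + 0.616788 = 0.608354.
Flux = S₀ · cos θ_z = 1361 × 0.608354 = 828.0 W/m².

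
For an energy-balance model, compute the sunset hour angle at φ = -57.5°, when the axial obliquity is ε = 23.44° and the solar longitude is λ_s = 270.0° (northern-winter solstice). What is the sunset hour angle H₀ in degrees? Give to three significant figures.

H₀ = 133°

Solar declination: sin δ = sin ε · sin λ_s = sin 23.44° × sin 270.0° = -0.39779, so δ = -23.440°.
cos H₀ = −tan φ · tan δ = −tan(-57.5°) × tan(-23.440°) = -0.6806, so H₀ = 2.3193 rad = 132.89°.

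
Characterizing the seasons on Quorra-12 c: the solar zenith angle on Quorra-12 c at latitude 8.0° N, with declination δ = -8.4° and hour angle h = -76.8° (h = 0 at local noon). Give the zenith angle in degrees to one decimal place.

θ_z = 78.3°

cos θ_z = sin φ sin δ + cos φ cos δ cos h = -0.020331 + 0.223703 = 0.203372.
θ_z = arccos(0.203372) = 78.3°.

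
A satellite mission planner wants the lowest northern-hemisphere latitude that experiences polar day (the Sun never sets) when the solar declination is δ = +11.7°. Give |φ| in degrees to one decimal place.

|φ| = 78.3°

Polar day requires cos H₀ = −tan φ tan δ ≤ −1, i.e. tan φ tan δ ≥ 1.
The boundary is |tan φ| · |tan δ| = 1, so |φ| = 90° − |δ| = 90° − 11.7° = 78.3° in the northern hemisphere.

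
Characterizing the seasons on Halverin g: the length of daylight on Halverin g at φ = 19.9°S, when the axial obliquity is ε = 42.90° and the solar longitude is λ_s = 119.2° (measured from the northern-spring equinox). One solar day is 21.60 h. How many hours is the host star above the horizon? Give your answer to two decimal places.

Solar declination: sin δ = sin ε · sin λ_s = sin 42.90° × sin 119.2° = 0.59422, so δ = +36.457°.
cos H₀ = −tan φ · tan δ = −tan(-19.9°) × tan(+36.457°) = 0.2674, so H₀ = 1.3001 rad = 74.49°.
Daylight = 2H₀/(2π) × 21.60 h = (1.3001/π) × 21.60 = 8.94 h.

8.94 h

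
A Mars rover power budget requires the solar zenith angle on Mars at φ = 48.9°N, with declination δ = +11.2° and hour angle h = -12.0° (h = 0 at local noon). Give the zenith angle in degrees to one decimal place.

cos θ_z = sin φ sin δ + cos φ cos δ cos h = 0.146368 + 0.630764 = 0.777132.
θ_z = arccos(0.777132) = 39.0°.

θ_z = 39.0°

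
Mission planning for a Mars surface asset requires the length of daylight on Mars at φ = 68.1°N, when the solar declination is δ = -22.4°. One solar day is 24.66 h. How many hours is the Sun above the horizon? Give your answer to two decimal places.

cos H₀ = −tan φ · tan δ = 1.0253 ≥ 1, so the Sun never rises (polar night) and H₀ = 0.
Daylight = 2H₀/(2π) × 24.66 h = (0.0000/π) × 24.66 = 0.00 h.

0.00 h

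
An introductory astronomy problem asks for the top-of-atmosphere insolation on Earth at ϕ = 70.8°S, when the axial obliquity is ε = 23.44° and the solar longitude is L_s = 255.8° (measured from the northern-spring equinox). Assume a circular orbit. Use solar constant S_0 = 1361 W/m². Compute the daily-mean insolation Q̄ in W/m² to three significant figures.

Solar declination: sin δ = sin ε · sin L_s = sin 23.44° × sin 255.8° = -0.38563, so δ = -22.683°.
cos h₀ = −tan(-70.8°) tan(-22.683°) = -1.2002 ≤ −1 ⇒ polar day, h₀ = π.
Bracket: h₀ sin ϕ sin δ + cos ϕ cos δ sin h₀ = 3.1416×-0.94438×-0.38563 + 0.32887×0.92265×0.00000 = 1.144112 + 0.000000 = 1.144112.
Q̄ = (S_0/π) × [bracket] = (1361/π) × 1.144112 = 495.7 W/m².

Q̄ ≈ 496 W/m²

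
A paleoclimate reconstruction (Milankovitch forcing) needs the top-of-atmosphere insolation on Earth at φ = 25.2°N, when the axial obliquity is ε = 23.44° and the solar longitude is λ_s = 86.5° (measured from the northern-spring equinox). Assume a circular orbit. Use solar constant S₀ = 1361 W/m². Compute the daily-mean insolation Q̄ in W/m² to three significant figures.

Solar declination: sin δ = sin ε · sin λ_s = sin 23.44° × sin 86.5° = 0.39705, so δ = +23.394°.
cos H₀ = −tan(+25.2°) tan(+23.394°) = -0.2036, H₀ = 1.7758 rad.
Bracket: H₀ sin φ sin δ + cos φ cos δ sin H₀ = 1.7758×0.42578×0.39705 + 0.90483×0.91780×0.97906 = 0.300210 + 0.813063 = 1.113273.
Q̄ = (S₀/π) × [bracket] = (1361/π) × 1.113273 = 482.3 W/m².

Q̄ ≈ 482 W/m²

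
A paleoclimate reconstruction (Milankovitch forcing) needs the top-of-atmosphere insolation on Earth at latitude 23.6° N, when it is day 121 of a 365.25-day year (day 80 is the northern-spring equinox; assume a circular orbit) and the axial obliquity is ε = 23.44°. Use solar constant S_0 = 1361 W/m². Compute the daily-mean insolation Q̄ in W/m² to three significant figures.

Solar longitude: L_s = 360° × (121 − 80)/365.25 = 40.411°.
sin δ = sin 23.44° × sin 40.411° = 0.25787, so δ = +14.944°.
cos h₀ = −tan(+23.6°) tan(+14.944°) = -0.1166, h₀ = 1.6877 rad.
Bracket: h₀ sin ϕ sin δ + cos ϕ cos δ sin h₀ = 1.6877×0.40035×0.25787 + 0.91636×0.96618×0.99318 = 0.174235 + 0.879330 = 1.053565.
Q̄ = (S_0/π) × [bracket] = (1361/π) × 1.053565 = 456.4 W/m².

Q̄ ≈ 456 W/m²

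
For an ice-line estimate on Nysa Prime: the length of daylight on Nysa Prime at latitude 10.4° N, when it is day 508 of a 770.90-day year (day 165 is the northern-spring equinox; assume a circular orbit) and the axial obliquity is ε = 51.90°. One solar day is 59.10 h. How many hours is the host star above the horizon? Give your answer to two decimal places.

30.51 h

Solar longitude: L_s = 360° × (508 − 165)/770.90 = 160.176°.
sin δ = sin 51.90° × sin 160.176° = 0.26687, so δ = +15.478°.
cos h₀ = −tan ϕ · tan δ = −tan(+10.4°) × tan(+15.478°) = -0.0508, so h₀ = 1.6216 rad = 92.91°.
Daylight = 2h₀/(2π) × 59.10 h = (1.6216/π) × 59.10 = 30.51 h.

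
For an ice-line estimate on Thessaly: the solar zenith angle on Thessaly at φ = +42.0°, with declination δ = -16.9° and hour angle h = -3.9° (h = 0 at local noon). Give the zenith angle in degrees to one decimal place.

cos θ_z = sin φ sin δ + cos φ cos δ cos h = -0.194518 + 0.709404 = 0.514886.
θ_z = arccos(0.514886) = 59.0°.

θ_z = 59.0°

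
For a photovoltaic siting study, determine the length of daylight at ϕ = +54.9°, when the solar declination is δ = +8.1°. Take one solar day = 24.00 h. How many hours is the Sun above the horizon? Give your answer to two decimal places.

cos h₀ = −tan ϕ · tan δ = −tan(+54.9°) × tan(+8.100°) = -0.2025, so h₀ = 1.7747 rad = 101.68°.
Daylight = 2h₀/(2π) × 24.00 h = (1.7747/π) × 24.00 = 13.56 h.

13.56 h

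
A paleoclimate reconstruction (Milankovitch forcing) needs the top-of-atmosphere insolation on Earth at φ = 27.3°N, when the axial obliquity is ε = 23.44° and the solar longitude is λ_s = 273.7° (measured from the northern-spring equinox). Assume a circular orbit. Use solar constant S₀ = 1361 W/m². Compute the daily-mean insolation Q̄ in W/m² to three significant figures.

Q̄ ≈ 238 W/m²

Solar declination: sin δ = sin ε · sin λ_s = sin 23.44° × sin 273.7° = -0.39696, so δ = -23.388°.
cos H₀ = −tan(+27.3°) tan(-23.388°) = 0.2232, H₀ = 1.3457 rad.
Bracket: H₀ sin φ sin δ + cos φ cos δ sin H₀ = 1.3457×0.45865×-0.39696 + 0.88862×0.91784×0.97477 = -0.245006 + 0.795033 = 0.550027.
Q̄ = (S₀/π) × [bracket] = (1361/π) × 0.550027 = 238.3 W/m².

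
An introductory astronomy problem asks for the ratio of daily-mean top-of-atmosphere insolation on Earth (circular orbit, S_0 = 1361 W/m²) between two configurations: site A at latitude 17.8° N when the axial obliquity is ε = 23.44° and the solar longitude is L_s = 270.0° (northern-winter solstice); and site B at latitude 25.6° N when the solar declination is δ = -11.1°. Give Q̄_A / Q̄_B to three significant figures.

— Configuration A (ϕ=+17.8°):
Solar declination: sin δ = sin ε · sin L_s = sin 23.44° × sin 270.0° = -0.39779, so δ = -23.440°.
cos h₀ = −tan(+17.8°) tan(-23.440°) = 0.1392, h₀ = 1.4311 rad.
Bracket: h₀ sin ϕ sin δ + cos ϕ cos δ sin h₀ = 1.4311×0.30570×-0.39779 + 0.95213×0.91748×0.99026 = -0.174028 + 0.865052 = 0.691024.
Q̄ = (S_0/π) × [bracket] = (1361/π) × 0.691024 = 299.37 W/m².
— Configuration B (ϕ=+25.6°):
cos h₀ = −tan(+25.6°) tan(-11.100°) = 0.0940, h₀ = 1.4767 rad.
Bracket: h₀ sin ϕ sin δ + cos ϕ cos δ sin h₀ = 1.4767×0.43209×-0.19252 + 0.90183×0.98129×0.99557 = -0.122841 + 0.881036 = 0.758195.
Q̄ = (S_0/π) × [bracket] = (1361/π) × 0.758195 = 328.47 W/m².
Ratio Q̄_A / Q̄_B = 299.37 / 328.47 = 0.9114.

Q̄_A / Q̄_B ≈ 0.911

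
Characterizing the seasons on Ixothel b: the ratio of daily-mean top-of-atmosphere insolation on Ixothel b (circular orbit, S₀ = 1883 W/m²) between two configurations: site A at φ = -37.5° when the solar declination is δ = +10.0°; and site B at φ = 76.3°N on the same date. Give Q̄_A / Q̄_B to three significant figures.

Q̄_A / Q̄_B ≈ 1.11

— Configuration A (φ=-37.5°):
cos H₀ = −tan(-37.5°) tan(+10.000°) = 0.1353, H₀ = 1.4351 rad.
Bracket: H₀ sin φ sin δ + cos φ cos δ sin H₀ = 1.4351×-0.60876×0.17365 + 0.79335×0.98481×0.99080 = -0.151706 + 0.774111 = 0.622405.
Q̄ = (S₀/π) × [bracket] = (1883/π) × 0.622405 = 373.06 W/m².
— Configuration B (φ=+76.3°):
cos H₀ = −tan(+76.3°) tan(+10.000°) = -0.7233, H₀ = 2.3794 rad.
Bracket: H₀ sin φ sin δ + cos φ cos δ sin H₀ = 2.3794×0.97155×0.17365 + 0.23684×0.98481×0.69051 = 0.401428 + 0.161056 = 0.562484.
Q̄ = (S₀/π) × [bracket] = (1883/π) × 0.562484 = 337.14 W/m².
Ratio Q̄_A / Q̄_B = 373.06 / 337.14 = 1.107.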